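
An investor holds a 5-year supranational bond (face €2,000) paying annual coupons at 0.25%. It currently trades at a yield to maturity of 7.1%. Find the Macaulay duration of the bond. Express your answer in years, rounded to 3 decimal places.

Periodic yield y = 0.071. Discount each cash flow and weight by its year:
  t   CF        PV=CF/(1+0.071)^t    t·PV
  1         5.00         4.6685         4.6685
  2         5.00         4.3590         8.7181
  3         5.00         4.0701        12.2102
  4         5.00         3.8002        15.2010
  5     2,005.00     1,422.8759     7,114.3795
  Σ                  1,439.7738     7,155.1773
Price P = Σ PV = 1,439.7738.
Macaulay duration = Σ(t·PV) / P = 7,155.1773 / 1,439.7738 = 4.96965 years.

4.970 years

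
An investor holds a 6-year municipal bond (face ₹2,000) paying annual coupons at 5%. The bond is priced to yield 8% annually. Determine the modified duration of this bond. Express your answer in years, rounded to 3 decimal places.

4.879 years

Periodic yield y = 0.08. First find Macaulay duration:
  t   CF        PV=CF/(1+0.08)^t    t·PV
  1       100.00        92.5926        92.5926
  2       100.00        85.7339       171.4678
  3       100.00        79.3832       238.1497
  4       100.00        73.5030       294.0119
  5       100.00        68.0583       340.2916
  6     2,100.00     1,323.3562     7,940.1373
  Σ                  1,722.6272     9,076.6509
P = 1,722.6272; Macaulay duration = 9,076.6509 / 1,722.6272 = 5.26907 years.
Modified duration = D_Mac / (1 + y) = 5.26907 / 1.08 = 4.87877 years.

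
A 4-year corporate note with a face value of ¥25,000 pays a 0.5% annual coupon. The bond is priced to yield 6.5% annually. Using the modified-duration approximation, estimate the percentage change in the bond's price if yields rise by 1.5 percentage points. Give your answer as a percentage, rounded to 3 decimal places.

Periodic yield y = 0.065. Modified duration first:
  t   CF        PV=CF/(1+0.065)^t    t·PV
  1       125.00       117.3709       117.3709
  2       125.00       110.2074       220.4148
  3       125.00       103.4811       310.4434
  4    25,125.00    19,530.2427    78,120.9706
  Σ                 19,861.3021    78,769.1998
P = 19,861.3021; D_Mac = 3.96596 yrs; D_mod = 3.96596/(1+0.065) = 3.72391 yrs.
ΔP/P ≈ -D_mod · Δy = -3.72391 × (+0.015) = -0.055859 = -5.5859%.

-5.586%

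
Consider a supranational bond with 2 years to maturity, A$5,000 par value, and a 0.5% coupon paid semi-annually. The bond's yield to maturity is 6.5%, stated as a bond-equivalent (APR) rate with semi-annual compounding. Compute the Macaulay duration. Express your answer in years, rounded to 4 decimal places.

1.9920 years

Periodic yield y = 0.0325. Discount each cash flow and weight by its period:
  t   CF        PV=CF/(1+0.0325)^t    t·PV
  1        12.50        12.1065        12.1065
  2        12.50        11.7255        23.4509
  3        12.50        11.3564        34.0691
  4     5,012.50     4,410.5642    17,642.2566
  Σ                  4,445.7525    17,711.8832
Price P = Σ PV = 4,445.7525.
Macaulay duration = Σ(t·PV) / P = 17,711.8832 / 4,445.7525 = 3.98400 half-year periods.
In years: 3.98400 / 2 = 1.99200 years.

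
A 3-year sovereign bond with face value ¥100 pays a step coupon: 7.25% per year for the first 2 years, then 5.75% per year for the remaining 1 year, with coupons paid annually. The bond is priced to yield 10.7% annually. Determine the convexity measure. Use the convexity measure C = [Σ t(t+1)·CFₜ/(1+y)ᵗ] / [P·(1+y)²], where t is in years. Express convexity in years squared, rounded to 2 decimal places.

With y = 0.107:
  t   CF        PV=CF/(1+0.107)^t    t·PV        t(t+1)·PV
  1         7.25         6.5492         6.5492          13.0985
  2         7.25         5.9162        11.8324          35.4972
  3       105.75        77.9538       233.8615         935.4461
  Σ                     90.4193       252.2431         984.0417
P = 90.4193.
Convexity = Σ t(t+1)·PV / [P·(1+y)²] = 984.0417 / (90.4193 × 1.225449) = 8.88091.

8.88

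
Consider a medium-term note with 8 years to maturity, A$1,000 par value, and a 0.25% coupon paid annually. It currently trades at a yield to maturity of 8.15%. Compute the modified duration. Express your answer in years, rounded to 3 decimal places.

Periodic yield y = 0.0815. First find Macaulay duration:
  t   CF        PV=CF/(1+0.0815)^t    t·PV
  1         2.50         2.3116         2.3116
  2         2.50         2.1374         4.2748
  3         2.50         1.9763         5.9290
  4         2.50         1.8274         7.3096
  5         2.50         1.6897         8.4485
  6         2.50         1.5624         9.3742
  7         2.50         1.4446        10.1124
  8     1,002.50       535.6390     4,285.1120
  Σ                    548.5884     4,332.8720
P = 548.5884; Macaulay duration = 4,332.8720 / 548.5884 = 7.89822 years.
Modified duration = D_Mac / (1 + y) = 7.89822 / 1.0815 = 7.30302 years.

7.303 years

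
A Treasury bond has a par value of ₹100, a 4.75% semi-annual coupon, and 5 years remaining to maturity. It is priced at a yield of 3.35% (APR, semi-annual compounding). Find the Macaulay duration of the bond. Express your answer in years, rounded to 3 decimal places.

4.527 years

Periodic yield y = 0.01675. Discount each cash flow and weight by its period:
  t   CF        PV=CF/(1+0.01675)^t    t·PV
  1        2.375         2.3359         2.3359
  2        2.375         2.2974         4.5948
  3        2.375         2.2595         6.7786
  4        2.375         2.2223         8.8893
  5        2.375         2.1857        10.9286
  6        2.375         2.1497        12.8982
  7        2.375         2.1143        14.8000
  8        2.375         2.0795        16.6357
  9        2.375         2.0452        18.4068
  10     102.375        86.7066       867.0659
  Σ                    106.3961       963.3337
Price P = Σ PV = 106.3961.
Macaulay duration = Σ(t·PV) / P = 963.3337 / 106.3961 = 9.05422 half-year periods.
In years: 9.05422 / 2 = 4.52711 years.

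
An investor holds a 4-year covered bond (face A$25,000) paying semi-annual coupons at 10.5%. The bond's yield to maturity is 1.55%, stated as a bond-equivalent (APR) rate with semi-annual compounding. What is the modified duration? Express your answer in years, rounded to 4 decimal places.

3.4397 years

Periodic yield y = 0.00775. First find Macaulay duration:
  t   CF        PV=CF/(1+0.00775)^t    t·PV
  1     1,312.50     1,302.4064     1,302.4064
  2     1,312.50     1,292.3903     2,584.7807
  3     1,312.50     1,282.4513     3,847.3540
  4     1,312.50     1,272.5888     5,090.3551
  5     1,312.50     1,262.8020     6,314.0102
  6     1,312.50     1,253.0906     7,518.5436
  7     1,312.50     1,243.4538     8,704.1768
  8    26,312.50    24,736.5802   197,892.6415
  Σ                 33,645.7634   233,254.2682
P = 33,645.7634; Macaulay duration = 233,254.2682 / 33,645.7634 = 6.93265 half-year periods = 3.46632 years.
Modified duration = D_Mac / (1 + y) = 3.46632 / 1.00775 = 3.43967 years.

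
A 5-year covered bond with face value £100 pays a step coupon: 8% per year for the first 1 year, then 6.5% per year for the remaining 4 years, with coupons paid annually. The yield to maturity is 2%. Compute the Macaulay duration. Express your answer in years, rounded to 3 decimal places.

Periodic yield y = 0.02. Discount each cash flow and weight by its year:
  t   CF        PV=CF/(1+0.02)^t    t·PV
  1         8.00         7.8431         7.8431
  2         6.50         6.2476        12.4952
  3         6.50         6.1251        18.3753
  4         6.50         6.0050        24.0200
  5       106.50        96.4603       482.3017
  Σ                    122.6812       545.0353
Price P = Σ PV = 122.6812.
Macaulay duration = Σ(t·PV) / P = 545.0353 / 122.6812 = 4.44270 years.

4.443 years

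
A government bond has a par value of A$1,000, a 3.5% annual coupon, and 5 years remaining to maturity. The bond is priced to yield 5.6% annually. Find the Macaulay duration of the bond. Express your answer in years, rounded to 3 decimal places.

Periodic yield y = 0.056. Discount each cash flow and weight by its year:
  t   CF        PV=CF/(1+0.056)^t    t·PV
  1        35.00        33.1439        33.1439
  2        35.00        31.3863        62.7726
  3        35.00        29.7219        89.1656
  4        35.00        28.1457       112.5829
  5     1,035.00       788.1716     3,940.8578
  Σ                    910.5694     4,238.5229
Price P = Σ PV = 910.5694.
Macaulay duration = Σ(t·PV) / P = 4,238.5229 / 910.5694 = 4.65480 years.

4.655 years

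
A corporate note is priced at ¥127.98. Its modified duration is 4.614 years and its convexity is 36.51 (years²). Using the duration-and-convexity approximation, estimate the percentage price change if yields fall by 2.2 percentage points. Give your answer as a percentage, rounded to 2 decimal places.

Duration effect: -D_mod·Δy = -4.614 × (-0.022) = +0.101508
Convexity effect: ½·C·(Δy)² = 0.5 × 36.51 × (-0.022)² = +0.00883542
ΔP/P ≈ +0.101508 + 0.00883542 = +0.11034342
= +11.034342%.

+11.03%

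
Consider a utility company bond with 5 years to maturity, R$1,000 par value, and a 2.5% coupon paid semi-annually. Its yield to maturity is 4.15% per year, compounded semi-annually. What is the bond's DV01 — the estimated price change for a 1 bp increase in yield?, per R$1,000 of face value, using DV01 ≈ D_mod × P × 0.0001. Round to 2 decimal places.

R$0.43

Periodic yield y = 0.02075.
  t   CF        PV=CF/(1+0.02075)^t    t·PV
  1        12.50        12.2459        12.2459
  2        12.50        11.9970        23.9939
  3        12.50        11.7531        35.2593
  4        12.50        11.5142        46.0567
  5        12.50        11.2801        56.4005
  6        12.50        11.0508        66.3048
  7        12.50        10.8262        75.7831
  8        12.50        10.6061        84.8486
  9        12.50        10.3905        93.5143
  10    1,012.50       824.5199     8,245.1991
  Σ                    926.1836     8,739.6062
P = 926.1836; D_Mac = 9.43615 half-year periods = 4.71807 yrs; D_mod = 4.62216 yrs.
DV01 ≈ 4.62216 × 926.1836 × 0.0001 = 0.428097.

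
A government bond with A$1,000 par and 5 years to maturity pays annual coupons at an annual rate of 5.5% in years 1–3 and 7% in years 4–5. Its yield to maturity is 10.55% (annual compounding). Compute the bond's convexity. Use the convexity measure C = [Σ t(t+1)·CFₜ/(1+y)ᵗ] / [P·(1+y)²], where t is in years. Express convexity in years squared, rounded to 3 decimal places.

20.926

With y = 0.1055:
  t   CF        PV=CF/(1+0.1055)^t    t·PV        t(t+1)·PV
  1        55.00        49.7512        49.7512          99.5025
  2        55.00        45.0034        90.0068         270.0203
  3        55.00        40.7086       122.1259         488.5035
  4        70.00        46.8666       187.4662         937.3311
  5     1,070.00       648.0224     3,240.1122      19,440.6731
  Σ                    830.3523     3,689.4623      21,236.0306
P = 830.3523.
Convexity = Σ t(t+1)·PV / [P·(1+y)²] = 21,236.0306 / (830.3523 × 1.222130) = 20.92635.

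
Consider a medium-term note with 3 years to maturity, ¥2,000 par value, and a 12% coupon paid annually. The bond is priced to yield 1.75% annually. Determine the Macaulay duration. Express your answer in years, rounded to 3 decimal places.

Periodic yield y = 0.0175. Discount each cash flow and weight by its year:
  t   CF        PV=CF/(1+0.0175)^t    t·PV
  1       240.00       235.8722       235.8722
  2       240.00       231.8155       463.6309
  3     2,240.00     2,126.3990     6,379.1971
  Σ                  2,594.0867     7,078.7002
Price P = Σ PV = 2,594.0867.
Macaulay duration = Σ(t·PV) / P = 7,078.7002 / 2,594.0867 = 2.72878 years.

2.729 years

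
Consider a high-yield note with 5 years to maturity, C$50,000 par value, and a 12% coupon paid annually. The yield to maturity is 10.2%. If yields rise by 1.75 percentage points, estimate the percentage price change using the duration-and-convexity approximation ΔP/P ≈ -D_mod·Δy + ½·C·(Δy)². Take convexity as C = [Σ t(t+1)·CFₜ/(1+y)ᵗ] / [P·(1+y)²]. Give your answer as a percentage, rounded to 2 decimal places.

-6.18%

With y = 0.102:
  t   CF        PV=CF/(1+0.102)^t    t·PV        t(t+1)·PV
  1     6,000.00     5,444.6461     5,444.6461      10,889.2922
  2     6,000.00     4,940.6952     9,881.3904      29,644.1711
  3     6,000.00     4,483.3895    13,450.1684      53,800.6736
  4     6,000.00     4,068.4115    16,273.6460      81,368.2298
  5    56,000.00    34,457.2056   172,286.0281   1,033,716.1684
  Σ                 53,394.3479   217,335.8789   1,209,418.5351
P = 53,394.3479; D_Mac = 4.07039 yrs; D_mod = 3.69364 yrs; C = 18.65169.
Duration effect: -3.69364 × (+0.0175) = -0.064639
Convexity effect: 0.5 × 18.65169 × (0.0175)² = +0.0028560
ΔP/P ≈ -0.064639 + 0.0028560 = -0.061783 = -6.1783%.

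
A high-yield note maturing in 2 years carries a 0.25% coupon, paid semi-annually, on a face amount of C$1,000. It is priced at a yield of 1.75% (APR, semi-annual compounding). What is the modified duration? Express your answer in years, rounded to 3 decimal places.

Periodic yield y = 0.00875. First find Macaulay duration:
  t   CF        PV=CF/(1+0.00875)^t    t·PV
  1         1.25         1.2392         1.2392
  2         1.25         1.2284         2.4568
  3         1.25         1.2178         3.6533
  4     1,001.25       966.9596     3,867.8385
  Σ                    970.6449     3,875.1877
P = 970.6449; Macaulay duration = 3,875.1877 / 970.6449 = 3.99238 half-year periods = 1.99619 years.
Modified duration = D_Mac / (1 + y) = 1.99619 / 1.00875 = 1.97888 years.

1.979 years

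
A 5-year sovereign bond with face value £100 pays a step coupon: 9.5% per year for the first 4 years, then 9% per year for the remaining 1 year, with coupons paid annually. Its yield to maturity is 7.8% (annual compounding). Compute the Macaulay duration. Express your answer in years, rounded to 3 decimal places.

Periodic yield y = 0.078. Discount each cash flow and weight by its year:
  t   CF        PV=CF/(1+0.078)^t    t·PV
  1         9.50         8.8126         8.8126
  2         9.50         8.1750        16.3499
  3         9.50         7.5835        22.7504
  4         9.50         7.0347        28.1390
  5       109.00        74.8743       374.3714
  Σ                    106.4801       450.4234
Price P = Σ PV = 106.4801.
Macaulay duration = Σ(t·PV) / P = 450.4234 / 106.4801 = 4.23012 years.

4.230 years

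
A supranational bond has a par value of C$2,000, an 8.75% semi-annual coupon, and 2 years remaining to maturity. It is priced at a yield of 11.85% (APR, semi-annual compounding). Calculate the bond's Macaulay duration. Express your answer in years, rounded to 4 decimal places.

1.8739 years

Periodic yield y = 0.05925. Discount each cash flow and weight by its period:
  t   CF        PV=CF/(1+0.05925)^t    t·PV
  1        87.50        82.6056        82.6056
  2        87.50        77.9850       155.9700
  3        87.50        73.6229       220.8686
  4     2,087.50     1,658.1835     6,632.7341
  Σ                  1,892.3970     7,092.1782
Price P = Σ PV = 1,892.3970.
Macaulay duration = Σ(t·PV) / P = 7,092.1782 / 1,892.3970 = 3.74772 half-year periods.
In years: 3.74772 / 2 = 1.87386 years.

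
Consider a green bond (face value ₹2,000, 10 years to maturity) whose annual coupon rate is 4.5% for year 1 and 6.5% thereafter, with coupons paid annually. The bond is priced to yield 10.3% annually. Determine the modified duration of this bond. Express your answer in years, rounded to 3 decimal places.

6.743 years

Periodic yield y = 0.103. First find Macaulay duration:
  t   CF        PV=CF/(1+0.103)^t    t·PV
  1        90.00        81.5956        81.5956
  2       130.00       106.8544       213.7088
  3       130.00        96.8761       290.6284
  4       130.00        87.8297       351.3187
  5       130.00        79.6280       398.1400
  6       130.00        72.1922       433.1532
  7       130.00        65.4508       458.1554
  8       130.00        59.3389       474.7109
  9       130.00        53.7977       484.1793
  10    2,130.00       799.1430     7,991.4296
  Σ                  1,502.7063    11,177.0200
P = 1,502.7063; Macaulay duration = 11,177.0200 / 1,502.7063 = 7.43793 years.
Modified duration = D_Mac / (1 + y) = 7.43793 / 1.103 = 6.74336 years.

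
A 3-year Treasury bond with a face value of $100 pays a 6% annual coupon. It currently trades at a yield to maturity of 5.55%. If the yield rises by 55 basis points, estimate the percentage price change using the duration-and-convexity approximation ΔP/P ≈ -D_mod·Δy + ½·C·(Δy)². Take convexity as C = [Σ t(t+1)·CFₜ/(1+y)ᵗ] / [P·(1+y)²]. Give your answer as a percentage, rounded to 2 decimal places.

With y = 0.0555:
  t   CF        PV=CF/(1+0.0555)^t    t·PV        t(t+1)·PV
  1         6.00         5.6845         5.6845          11.3690
  2         6.00         5.3856        10.7712          32.3137
  3       106.00        90.1428       270.4285       1,081.7139
  Σ                    101.2129       286.8842       1,125.3965
P = 101.2129; D_Mac = 2.83446 yrs; D_mod = 2.68542 yrs; C = 9.98052.
Duration effect: -2.68542 × (+0.0055) = -0.014770
Convexity effect: 0.5 × 9.98052 × (0.0055)² = +0.0001510
ΔP/P ≈ -0.014770 + 0.0001510 = -0.014619 = -1.4619%.

-1.46%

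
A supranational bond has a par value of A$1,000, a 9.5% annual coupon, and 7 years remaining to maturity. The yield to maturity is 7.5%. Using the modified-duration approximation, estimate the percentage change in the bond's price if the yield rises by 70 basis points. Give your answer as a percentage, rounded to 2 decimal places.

Periodic yield y = 0.075. Modified duration first:
  t   CF        PV=CF/(1+0.075)^t    t·PV
  1        95.00        88.3721        88.3721
  2        95.00        82.2066       164.4132
  3        95.00        76.4713       229.4138
  4        95.00        71.1361       284.5442
  5        95.00        66.1731       330.8654
  6        95.00        61.5563       369.3381
  7     1,095.00       660.0166     4,620.1163
  Σ                  1,105.9320     6,087.0630
P = 1,105.9320; D_Mac = 5.50401 yrs; D_mod = 5.50401/(1+0.075) = 5.12001 yrs.
ΔP/P ≈ -D_mod · Δy = -5.12001 × (+0.007) = -0.035840 = -3.5840%.

-3.58%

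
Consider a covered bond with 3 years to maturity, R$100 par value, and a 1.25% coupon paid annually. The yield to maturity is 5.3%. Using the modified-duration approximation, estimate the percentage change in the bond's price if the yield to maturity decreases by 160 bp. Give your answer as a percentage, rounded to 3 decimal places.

Periodic yield y = 0.053. Modified duration first:
  t   CF        PV=CF/(1+0.053)^t    t·PV
  1         1.25         1.1871         1.1871
  2         1.25         1.1273         2.2547
  3       101.25        86.7181       260.1544
  Σ                     89.0326       263.5962
P = 89.0326; D_Mac = 2.96067 yrs; D_mod = 2.96067/(1+0.053) = 2.81165 yrs.
ΔP/P ≈ -D_mod · Δy = -2.81165 × (-0.016) = +0.044986 = +4.4986%.

+4.499%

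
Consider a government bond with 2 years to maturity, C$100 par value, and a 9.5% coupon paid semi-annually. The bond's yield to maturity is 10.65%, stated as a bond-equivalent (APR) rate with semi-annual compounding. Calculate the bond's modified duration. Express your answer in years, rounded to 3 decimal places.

1.772 years

Periodic yield y = 0.05325. First find Macaulay duration:
  t   CF        PV=CF/(1+0.05325)^t    t·PV
  1         4.75         4.5099         4.5099
  2         4.75         4.2818         8.5637
  3         4.75         4.0654        12.1961
  4       104.75        85.1193       340.4773
  Σ                     97.9764       365.7469
P = 97.9764; Macaulay duration = 365.7469 / 97.9764 = 3.73301 half-year periods = 1.86651 years.
Modified duration = D_Mac / (1 + y) = 1.86651 / 1.05325 = 1.77214 years.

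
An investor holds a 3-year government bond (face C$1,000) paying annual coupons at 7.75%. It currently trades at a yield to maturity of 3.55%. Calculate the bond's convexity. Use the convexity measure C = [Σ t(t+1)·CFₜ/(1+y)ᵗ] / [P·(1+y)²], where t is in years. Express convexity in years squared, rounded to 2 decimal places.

10.20

With y = 0.0355:
  t   CF        PV=CF/(1+0.0355)^t    t·PV        t(t+1)·PV
  1        77.50        74.8431        74.8431         149.6861
  2        77.50        72.2772       144.5545         433.6634
  3     1,077.50       970.4362     2,911.3085      11,645.2339
  Σ                  1,117.5565     3,130.7060      12,228.5834
P = 1,117.5565.
Convexity = Σ t(t+1)·PV / [P·(1+y)²] = 12,228.5834 / (1,117.5565 × 1.072260) = 10.20485.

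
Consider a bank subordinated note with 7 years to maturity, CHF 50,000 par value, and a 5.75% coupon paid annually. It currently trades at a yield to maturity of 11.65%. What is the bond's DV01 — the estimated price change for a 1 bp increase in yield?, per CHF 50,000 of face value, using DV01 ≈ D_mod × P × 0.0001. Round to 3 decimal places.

CHF 18.729

Periodic yield y = 0.1165.
  t   CF        PV=CF/(1+0.1165)^t    t·PV
  1     2,875.00     2,575.0112     2,575.0112
  2     2,875.00     2,306.3244     4,612.6488
  3     2,875.00     2,065.6734     6,197.0203
  4     2,875.00     1,850.1330     7,400.5318
  5     2,875.00     1,657.0828     8,285.4140
  6     2,875.00     1,484.1763     8,905.0576
  7    52,875.00    24,447.7721   171,134.4047
  Σ                 36,386.1732   209,110.0886
P = 36,386.1732; D_Mac = 5.74697 yrs; D_mod = 5.14730 yrs.
DV01 ≈ 5.14730 × 36,386.1732 × 0.0001 = 18.729072.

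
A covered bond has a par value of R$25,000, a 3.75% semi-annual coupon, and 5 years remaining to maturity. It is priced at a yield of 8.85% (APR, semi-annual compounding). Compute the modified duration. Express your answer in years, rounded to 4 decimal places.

Periodic yield y = 0.04425. First find Macaulay duration:
  t   CF        PV=CF/(1+0.04425)^t    t·PV
  1       468.75       448.8868       448.8868
  2       468.75       429.8652       859.7304
  3       468.75       411.6497     1,234.9492
  4       468.75       394.2061     1,576.8244
  5       468.75       377.5017     1,887.5083
  6       468.75       361.5051     2,169.0303
  7       468.75       346.1863     2,423.3042
  8       468.75       331.5167     2,652.1336
  9       468.75       317.4687     2,857.2184
  10   25,468.75    16,518.2027   165,182.0270
  Σ                 19,936.9889   181,291.6125
P = 19,936.9889; Macaulay duration = 181,291.6125 / 19,936.9889 = 9.09323 half-year periods = 4.54661 years.
Modified duration = D_Mac / (1 + y) = 4.54661 / 1.04425 = 4.35395 years.

4.3540 years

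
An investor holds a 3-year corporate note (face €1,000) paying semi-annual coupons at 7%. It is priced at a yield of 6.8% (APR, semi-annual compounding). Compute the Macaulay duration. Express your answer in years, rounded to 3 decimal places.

Periodic yield y = 0.034. Discount each cash flow and weight by its period:
  t   CF        PV=CF/(1+0.034)^t    t·PV
  1        35.00        33.8491        33.8491
  2        35.00        32.7361        65.4722
  3        35.00        31.6597        94.9790
  4        35.00        30.6186       122.4746
  5        35.00        29.6118       148.0592
  6     1,035.00       846.8707     5,081.2243
  Σ                  1,005.3461     5,546.0584
Price P = Σ PV = 1,005.3461.
Macaulay duration = Σ(t·PV) / P = 5,546.0584 / 1,005.3461 = 5.51657 half-year periods.
In years: 5.51657 / 2 = 2.75828 years.

2.758 years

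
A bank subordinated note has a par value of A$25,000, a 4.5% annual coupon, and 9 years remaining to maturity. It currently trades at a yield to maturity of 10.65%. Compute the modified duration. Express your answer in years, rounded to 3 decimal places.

6.507 years

Periodic yield y = 0.1065. First find Macaulay duration:
  t   CF        PV=CF/(1+0.1065)^t    t·PV
  1     1,125.00     1,016.7194     1,016.7194
  2     1,125.00       918.8607     1,837.7214
  3     1,125.00       830.4209     2,491.2627
  4     1,125.00       750.4934     3,001.9734
  5     1,125.00       678.2588     3,391.2940
  6     1,125.00       612.9768     3,677.8606
  7     1,125.00       553.9781     3,877.8467
  8     1,125.00       500.6580     4,005.2641
  9    26,125.00    10,507.3581    94,566.2231
  Σ                 16,369.7241   117,866.1654
P = 16,369.7241; Macaulay duration = 117,866.1654 / 16,369.7241 = 7.20025 years.
Modified duration = D_Mac / (1 + y) = 7.20025 / 1.1065 = 6.50723 years.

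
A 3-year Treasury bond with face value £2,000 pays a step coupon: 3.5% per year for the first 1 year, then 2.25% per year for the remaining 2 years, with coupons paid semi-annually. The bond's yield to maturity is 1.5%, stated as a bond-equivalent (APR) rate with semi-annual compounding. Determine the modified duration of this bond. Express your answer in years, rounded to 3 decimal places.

2.871 years

Periodic yield y = 0.0075. First find Macaulay duration:
  t   CF        PV=CF/(1+0.0075)^t    t·PV
  1        35.00        34.7395        34.7395
  2        35.00        34.4808        68.9617
  3        22.50        22.0012        66.0037
  4        22.50        21.8375        87.3499
  5        22.50        21.6749       108.3745
  6     2,022.50     1,933.8296    11,602.9775
  Σ                  2,068.5635    11,968.4069
P = 2,068.5635; Macaulay duration = 11,968.4069 / 2,068.5635 = 5.78585 half-year periods = 2.89293 years.
Modified duration = D_Mac / (1 + y) = 2.89293 / 1.0075 = 2.87139 years.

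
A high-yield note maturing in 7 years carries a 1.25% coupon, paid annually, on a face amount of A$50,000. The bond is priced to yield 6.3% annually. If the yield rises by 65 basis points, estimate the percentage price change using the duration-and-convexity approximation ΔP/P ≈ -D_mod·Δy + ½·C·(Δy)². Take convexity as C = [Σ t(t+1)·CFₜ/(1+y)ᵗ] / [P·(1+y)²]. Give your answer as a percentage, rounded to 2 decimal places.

-3.99%

With y = 0.063:
  t   CF        PV=CF/(1+0.063)^t    t·PV        t(t+1)·PV
  1       625.00       587.9586       587.9586       1,175.9172
  2       625.00       553.1125     1,106.2250       3,318.6751
  3       625.00       520.3316     1,560.9949       6,243.9795
  4       625.00       489.4935     1,957.9741       9,789.8707
  5       625.00       460.4831     2,302.4155      13,814.4930
  6       625.00       433.1920     2,599.1520      18,194.0641
  7    50,625.00    33,008.9861   231,062.9026   1,848,503.2206
  Σ                 36,053.5575   241,177.6227   1,901,040.2202
P = 36,053.5575; D_Mac = 6.68943 yrs; D_mod = 6.29297 yrs; C = 46.66343.
Duration effect: -6.29297 × (+0.0065) = -0.040904
Convexity effect: 0.5 × 46.66343 × (0.0065)² = +0.0009858
ΔP/P ≈ -0.040904 + 0.0009858 = -0.039919 = -3.9919%.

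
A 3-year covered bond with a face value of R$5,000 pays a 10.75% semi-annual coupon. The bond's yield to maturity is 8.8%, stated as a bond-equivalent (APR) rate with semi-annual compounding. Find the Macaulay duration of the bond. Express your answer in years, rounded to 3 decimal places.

2.652 years

Periodic yield y = 0.044. Discount each cash flow and weight by its period:
  t   CF        PV=CF/(1+0.044)^t    t·PV
  1       268.75       257.4234       257.4234
  2       268.75       246.5741       493.1482
  3       268.75       236.1821       708.5463
  4       268.75       226.2281       904.9123
  5       268.75       216.6935     1,083.4677
  6     5,268.75     4,069.1584    24,414.9506
  Σ                  5,252.2596    27,862.4485
Price P = Σ PV = 5,252.2596.
Macaulay duration = Σ(t·PV) / P = 27,862.4485 / 5,252.2596 = 5.30485 half-year periods.
In years: 5.30485 / 2 = 2.65242 years.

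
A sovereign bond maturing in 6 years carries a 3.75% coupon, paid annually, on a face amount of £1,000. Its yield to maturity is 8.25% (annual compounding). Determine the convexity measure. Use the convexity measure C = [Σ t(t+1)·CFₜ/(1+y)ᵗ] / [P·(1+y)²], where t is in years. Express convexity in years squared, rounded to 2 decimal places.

31.19

With y = 0.0825:
  t   CF        PV=CF/(1+0.0825)^t    t·PV        t(t+1)·PV
  1        37.50        34.6420        34.6420          69.2841
  2        37.50        32.0019        64.0038         192.0113
  3        37.50        29.5629        88.6888         354.7552
  4        37.50        27.3099       109.2395         546.1974
  5        37.50        25.2285       126.1426         756.8555
  6     1,037.50       644.7935     3,868.7612      27,081.3285
  Σ                    793.5388     4,291.4779      29,000.4320
P = 793.5388.
Convexity = Σ t(t+1)·PV / [P·(1+y)²] = 29,000.4320 / (793.5388 × 1.171806) = 31.18750.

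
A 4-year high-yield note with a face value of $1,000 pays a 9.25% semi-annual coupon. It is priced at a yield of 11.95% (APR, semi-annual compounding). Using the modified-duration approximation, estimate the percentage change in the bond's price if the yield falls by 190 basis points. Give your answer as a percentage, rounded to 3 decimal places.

Periodic yield y = 0.05975. Modified duration first:
  t   CF        PV=CF/(1+0.05975)^t    t·PV
  1        46.25        43.6424        43.6424
  2        46.25        41.1818        82.3635
  3        46.25        38.8599       116.5796
  4        46.25        36.6689       146.6757
  5        46.25        34.6015       173.0074
  6        46.25        32.6506       195.9036
  7        46.25        30.8097       215.6680
  8     1,046.25       657.6701     5,261.3605
  Σ                    916.0848     6,235.2007
P = 916.0848; D_Mac = 6.80636 half-year periods = 3.40318 yrs; D_mod = 3.40318/(1+0.05975) = 3.21130 yrs.
ΔP/P ≈ -D_mod · Δy = -3.21130 × (-0.019) = +0.061015 = +6.1015%.

+6.101%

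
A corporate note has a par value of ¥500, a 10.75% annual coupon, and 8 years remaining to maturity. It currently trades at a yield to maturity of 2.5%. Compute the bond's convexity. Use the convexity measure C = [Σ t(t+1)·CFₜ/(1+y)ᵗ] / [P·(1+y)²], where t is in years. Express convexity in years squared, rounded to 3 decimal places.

With y = 0.025:
  t   CF        PV=CF/(1+0.025)^t    t·PV        t(t+1)·PV
  1        53.75        52.4390        52.4390         104.8780
  2        53.75        51.1600       102.3200         306.9601
  3        53.75        49.9122       149.7367         598.9466
  4        53.75        48.6948       194.7794         973.8969
  5        53.75        47.5072       237.5358       1,425.2150
  6        53.75        46.3485       278.0907       1,946.6352
  7        53.75        45.2180       316.5260       2,532.2084
  8       553.75       454.4884     3,635.9073      32,723.1658
  Σ                    795.7682     4,967.3350      40,611.9061
P = 795.7682.
Convexity = Σ t(t+1)·PV / [P·(1+y)²] = 40,611.9061 / (795.7682 × 1.050625) = 48.57570.

48.576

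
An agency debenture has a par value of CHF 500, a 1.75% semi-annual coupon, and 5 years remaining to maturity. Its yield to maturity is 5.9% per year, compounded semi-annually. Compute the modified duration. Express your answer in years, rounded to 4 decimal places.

4.6473 years

Periodic yield y = 0.0295. First find Macaulay duration:
  t   CF        PV=CF/(1+0.0295)^t    t·PV
  1        4.375         4.2496         4.2496
  2        4.375         4.1279         8.2557
  3        4.375         4.0096        12.0287
  4        4.375         3.8947        15.5788
  5        4.375         3.7831        18.9154
  6        4.375         3.6747        22.0481
  7        4.375         3.5694        24.9857
  8        4.375         3.4671        27.7369
  9        4.375         3.3678        30.3098
  10     504.375       377.1291     3,771.2910
  Σ                    411.2729     3,935.3998
P = 411.2729; Macaulay duration = 3,935.3998 / 411.2729 = 9.56883 half-year periods = 4.78441 years.
Modified duration = D_Mac / (1 + y) = 4.78441 / 1.0295 = 4.64732 years.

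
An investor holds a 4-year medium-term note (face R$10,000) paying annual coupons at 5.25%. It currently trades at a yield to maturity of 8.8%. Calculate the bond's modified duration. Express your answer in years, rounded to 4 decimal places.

Periodic yield y = 0.088. First find Macaulay duration:
  t   CF        PV=CF/(1+0.088)^t    t·PV
  1       525.00       482.5368       482.5368
  2       525.00       443.5081       887.0161
  3       525.00       407.6361     1,222.9082
  4    10,525.00     7,511.1515    30,044.6061
  Σ                  8,844.8324    32,637.0672
P = 8,844.8324; Macaulay duration = 32,637.0672 / 8,844.8324 = 3.68996 years.
Modified duration = D_Mac / (1 + y) = 3.68996 / 1.088 = 3.39151 years.

3.3915 years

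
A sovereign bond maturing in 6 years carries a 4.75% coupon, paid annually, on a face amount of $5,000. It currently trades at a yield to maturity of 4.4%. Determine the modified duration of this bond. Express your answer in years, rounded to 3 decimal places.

Periodic yield y = 0.044. First find Macaulay duration:
  t   CF        PV=CF/(1+0.044)^t    t·PV
  1       237.50       227.4904       227.4904
  2       237.50       217.9027       435.8054
  3       237.50       208.7191       626.1572
  4       237.50       199.9225       799.6899
  5       237.50       191.4966       957.4831
  6     5,237.50     4,045.0235    24,270.1407
  Σ                  5,090.5547    27,316.7668
P = 5,090.5547; Macaulay duration = 27,316.7668 / 5,090.5547 = 5.36617 years.
Modified duration = D_Mac / (1 + y) = 5.36617 / 1.044 = 5.14001 years.

5.140 years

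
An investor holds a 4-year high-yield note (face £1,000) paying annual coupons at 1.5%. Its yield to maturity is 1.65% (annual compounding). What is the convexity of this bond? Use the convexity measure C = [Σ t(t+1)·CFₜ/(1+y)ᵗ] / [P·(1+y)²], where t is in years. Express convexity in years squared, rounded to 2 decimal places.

18.79

With y = 0.0165:
  t   CF        PV=CF/(1+0.0165)^t    t·PV        t(t+1)·PV
  1        15.00        14.7565        14.7565          29.5130
  2        15.00        14.5170        29.0340          87.1019
  3        15.00        14.2813        42.8440         171.3761
  4     1,015.00       950.6847     3,802.7389      19,013.6943
  Σ                    994.2396     3,889.3734      19,301.6854
P = 994.2396.
Convexity = Σ t(t+1)·PV / [P·(1+y)²] = 19,301.6854 / (994.2396 × 1.033272) = 18.78838.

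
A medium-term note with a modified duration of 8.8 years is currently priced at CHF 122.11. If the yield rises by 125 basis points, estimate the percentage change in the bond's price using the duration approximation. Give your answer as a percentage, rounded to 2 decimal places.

-11.00%

Duration approximation: ΔP/P ≈ -D_mod · Δy = -8.8 × (+0.0125) = -0.110000.
As a percentage: -11.0000%.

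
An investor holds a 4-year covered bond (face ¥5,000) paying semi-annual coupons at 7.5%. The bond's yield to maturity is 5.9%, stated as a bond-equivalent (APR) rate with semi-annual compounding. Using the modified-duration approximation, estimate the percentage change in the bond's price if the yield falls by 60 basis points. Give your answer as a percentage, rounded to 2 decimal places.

+2.07%

Periodic yield y = 0.0295. Modified duration first:
  t   CF        PV=CF/(1+0.0295)^t    t·PV
  1       187.50       182.1272       182.1272
  2       187.50       176.9084       353.8169
  3       187.50       171.8392       515.5176
  4       187.50       166.9152       667.6608
  5       187.50       162.1323       810.6615
  6       187.50       157.4864       944.9186
  7       187.50       152.9737     1,070.8160
  8     5,187.50     4,110.9983    32,887.9868
  Σ                  5,281.3809    37,433.5054
P = 5,281.3809; D_Mac = 7.08783 half-year periods = 3.54391 yrs; D_mod = 3.54391/(1+0.0295) = 3.44236 yrs.
ΔP/P ≈ -D_mod · Δy = -3.44236 × (-0.006) = +0.020654 = +2.0654%.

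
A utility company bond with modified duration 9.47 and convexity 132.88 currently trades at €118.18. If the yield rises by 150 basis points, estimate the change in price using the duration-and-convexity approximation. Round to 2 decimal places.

-€15.02

Duration effect: -D_mod·Δy = -9.47 × (+0.015) = -0.142050
Convexity effect: ½·C·(Δy)² = 0.5 × 132.88 × (0.015)² = +0.0149490
ΔP/P ≈ -0.142050 + 0.0149490 = -0.127101
ΔP ≈ 118.18 × (-0.127101) = -15.02079618.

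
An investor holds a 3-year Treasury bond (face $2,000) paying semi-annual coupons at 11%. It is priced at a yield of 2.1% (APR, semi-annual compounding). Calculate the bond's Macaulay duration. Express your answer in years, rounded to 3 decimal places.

Periodic yield y = 0.0105. Discount each cash flow and weight by its period:
  t   CF        PV=CF/(1+0.0105)^t    t·PV
  1       110.00       108.8570       108.8570
  2       110.00       107.7259       215.4518
  3       110.00       106.6065       319.8195
  4       110.00       105.4988       421.9951
  5       110.00       104.4025       522.0127
  6     2,110.00     1,981.8216    11,890.9293
  Σ                  2,514.9123    13,479.0655
Price P = Σ PV = 2,514.9123.
Macaulay duration = Σ(t·PV) / P = 13,479.0655 / 2,514.9123 = 5.35966 half-year periods.
In years: 5.35966 / 2 = 2.67983 years.

2.680 years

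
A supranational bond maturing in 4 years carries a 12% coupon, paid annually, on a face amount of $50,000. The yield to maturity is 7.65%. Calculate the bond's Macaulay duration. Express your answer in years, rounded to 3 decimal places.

Periodic yield y = 0.0765. Discount each cash flow and weight by its year:
  t   CF        PV=CF/(1+0.0765)^t    t·PV
  1     6,000.00     5,573.6182     5,573.6182
  2     6,000.00     5,177.5367    10,355.0733
  3     6,000.00     4,809.6021    14,428.8063
  4    56,000.00    41,699.6001   166,798.4005
  Σ                 57,260.3571   197,155.8983
Price P = Σ PV = 57,260.3571.
Macaulay duration = Σ(t·PV) / P = 197,155.8983 / 57,260.3571 = 3.44315 years.

3.443 years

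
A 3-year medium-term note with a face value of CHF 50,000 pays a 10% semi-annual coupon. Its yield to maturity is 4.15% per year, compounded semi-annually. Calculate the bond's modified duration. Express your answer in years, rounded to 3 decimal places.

2.638 years

Periodic yield y = 0.02075. First find Macaulay duration:
  t   CF        PV=CF/(1+0.02075)^t    t·PV
  1     2,500.00     2,449.1795     2,449.1795
  2     2,500.00     2,399.3921     4,798.7843
  3     2,500.00     2,350.6168     7,051.8505
  4     2,500.00     2,302.8331     9,211.3322
  5     2,500.00     2,256.0206    11,280.1031
  6    52,500.00    46,413.3560   278,480.1359
  Σ                 58,171.3982   313,271.3856
P = 58,171.3982; Macaulay duration = 313,271.3856 / 58,171.3982 = 5.38532 half-year periods = 2.69266 years.
Modified duration = D_Mac / (1 + y) = 2.69266 / 1.02075 = 2.63792 years.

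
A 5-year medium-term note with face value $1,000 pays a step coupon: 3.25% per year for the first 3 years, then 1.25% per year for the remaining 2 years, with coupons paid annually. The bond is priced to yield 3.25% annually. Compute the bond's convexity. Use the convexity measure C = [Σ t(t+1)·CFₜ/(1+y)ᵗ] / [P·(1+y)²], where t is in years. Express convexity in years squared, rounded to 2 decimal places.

25.95

With y = 0.0325:
  t   CF        PV=CF/(1+0.0325)^t    t·PV        t(t+1)·PV
  1        32.50        31.4770        31.4770          62.9540
  2        32.50        30.4862        60.9724         182.9172
  3        32.50        29.5266        88.5797         354.3190
  4        12.50        10.9989        43.9957         219.9783
  5     1,012.50       862.8687     4,314.3436      25,886.0619
  Σ                    965.3574     4,539.3684      26,706.2303
P = 965.3574.
Convexity = Σ t(t+1)·PV / [P·(1+y)²] = 26,706.2303 / (965.3574 × 1.066056) = 25.95042.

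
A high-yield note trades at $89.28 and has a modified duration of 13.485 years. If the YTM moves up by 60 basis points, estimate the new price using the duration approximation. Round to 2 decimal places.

Duration approximation: ΔP/P ≈ -D_mod · Δy = -13.485 × (+0.006) = -0.080910.
New price ≈ 89.28 × (1 - 0.080910) = 82.0563552.

$82.06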